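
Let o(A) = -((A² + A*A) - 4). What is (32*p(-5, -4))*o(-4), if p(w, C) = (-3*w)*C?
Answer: 53760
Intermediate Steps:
p(w, C) = -3*C*w
o(A) = 4 - 2*A² (o(A) = -((A² + A²) - 4) = -(2*A² - 4) = -(-4 + 2*A²) = 4 - 2*A²)
(32*p(-5, -4))*o(-4) = (32*(-3*(-4)*(-5)))*(4 - 2*(-4)²) = (32*(-60))*(4 - 2*16) = -1920*(4 - 32) = -1920*(-28) = 53760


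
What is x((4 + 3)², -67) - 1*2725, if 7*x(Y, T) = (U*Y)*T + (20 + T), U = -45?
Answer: 128613/7 ≈ 18373.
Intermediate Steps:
x(Y, T) = 20/7 + T/7 - 45*T*Y/7 (x(Y, T) = ((-45*Y)*T + (20 + T))/7 = (-45*T*Y + (20 + T))/7 = (20 + T - 45*T*Y)/7 = 20/7 + T/7 - 45*T*Y/7)
x((4 + 3)², -67) - 1*2725 = (20/7 + (⅐)*(-67) - 45/7*(-67)*(4 + 3)²) - 1*2725 = (20/7 - 67/7 - 45/7*(-67)*7²) - 2725 = (20/7 - 67/7 - 45/7*(-67)*49) - 2725 = (20/7 - 67/7 + 21105) - 2725 = 147688/7 - 2725 = 128613/7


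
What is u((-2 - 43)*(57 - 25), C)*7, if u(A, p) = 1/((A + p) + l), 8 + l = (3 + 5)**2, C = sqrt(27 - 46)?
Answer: -9688/1915475 - 7*I*sqrt(19)/1915475 ≈ -0.0050578 - 1.5929e-5*I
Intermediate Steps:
C = I*sqrt(19) (C = sqrt(-19) = I*sqrt(19) ≈ 4.3589*I)
l = 56 (l = -8 + (3 + 5)**2 = -8 + 8**2 = -8 + 64 = 56)
u(A, p) = 1/(56 + A + p) (u(A, p) = 1/((A + p) + 56) = 1/(56 + A + p))
u((-2 - 43)*(57 - 25), C)*7 = 7/(56 + (-2 - 43)*(57 - 25) + I*sqrt(19)) = 7/(56 - 45*32 + I*sqrt(19)) = 7/(56 - 1440 + I*sqrt(19)) = 7/(-1384 + I*sqrt(19))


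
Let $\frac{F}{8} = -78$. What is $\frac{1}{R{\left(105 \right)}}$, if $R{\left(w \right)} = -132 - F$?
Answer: $\frac{1}{492} \approx 0.0020325$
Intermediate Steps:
$F = -624$ ($F = 8 \left(-78\right) = -624$)
$R{\left(w \right)} = 492$ ($R{\left(w \right)} = -132 - -624 = -132 + 624 = 492$)
$\frac{1}{R{\left(105 \right)}} = \frac{1}{492}$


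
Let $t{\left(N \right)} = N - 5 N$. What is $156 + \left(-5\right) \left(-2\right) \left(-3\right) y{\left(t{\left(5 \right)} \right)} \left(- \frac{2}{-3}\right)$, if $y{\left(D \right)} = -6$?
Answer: $276$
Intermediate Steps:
$t{\left(N \right)} = - 4 N$
$156 + \left(-5\right) \left(-2\right) \left(-3\right) y{\left(t{\left(5 \right)} \right)} \left(- \frac{2}{-3}\right) = 156 + \left(-5\right) \left(-2\right) \left(-3\right) \left(- 6 \left(- \frac{2}{-3}\right)\right) = 156 + 10 \left(-3\right) \left(- 6 \left(\left(-2\right) \left(- \frac{1}{3}\right)\right)\right) = 156 - 30 \left(\left(-6\right) \frac{2}{3}\right) = 156 - -120 = 156 + 120 = 276$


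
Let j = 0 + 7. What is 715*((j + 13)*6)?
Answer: 85800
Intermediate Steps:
j = 7
715*((j + 13)*6) = 715*((7 + 13)*6) = 715*(20*6) = 715*120 = 85800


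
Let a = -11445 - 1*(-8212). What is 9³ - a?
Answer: 3962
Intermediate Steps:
a = -3233 (a = -11445 + 8212 = -3233)
9³ - a = 9³ - 1*(-3233) = 729 + 3233 = 3962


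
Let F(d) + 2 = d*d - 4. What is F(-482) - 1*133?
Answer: 232185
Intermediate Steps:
F(d) = -6 + d² (F(d) = -2 + (d*d - 4) = -2 + (d² - 4) = -2 + (-4 + d²) = -6 + d²)
F(-482) - 1*133 = (-6 + (-482)²) - 1*133 = (-6 + 232324) - 133 = 232318 - 133 = 232185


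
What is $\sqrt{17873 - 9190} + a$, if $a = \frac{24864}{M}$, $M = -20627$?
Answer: $- \frac{24864}{20627} + \sqrt{8683} \approx 91.977$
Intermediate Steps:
$a = - \frac{24864}{20627}$ ($a = \frac{24864}{-20627} = 24864 \left(- \frac{1}{20627}\right) = - \frac{24864}{20627} \approx -1.2054$)
$\sqrt{17873 - 9190} + a = \sqrt{17873 - 9190} - \frac{24864}{20627} = \sqrt{8683} - \frac{24864}{20627} = - \frac{24864}{20627} + \sqrt{8683}$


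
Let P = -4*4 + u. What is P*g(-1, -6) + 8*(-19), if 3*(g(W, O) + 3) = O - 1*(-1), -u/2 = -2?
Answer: -96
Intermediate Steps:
u = 4 (u = -2*(-2) = 4)
g(W, O) = -8/3 + O/3 (g(W, O) = -3 + (O - 1*(-1))/3 = -3 + (O + 1)/3 = -3 + (1 + O)/3 = -3 + (⅓ + O/3) = -8/3 + O/3)
P = -12 (P = -4*4 + 4 = -16 + 4 = -12)
P*g(-1, -6) + 8*(-19) = -12*(-8/3 + (⅓)*(-6)) + 8*(-19) = -12*(-8/3 - 2) - 152 = -12*(-14/3) - 152 = 56 - 152 = -96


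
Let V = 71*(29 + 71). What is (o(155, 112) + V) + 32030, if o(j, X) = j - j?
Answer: 39130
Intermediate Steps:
V = 7100 (V = 71*100 = 7100)
o(j, X) = 0
(o(155, 112) + V) + 32030 = (0 + 7100) + 32030 = 7100 + 32030 = 39130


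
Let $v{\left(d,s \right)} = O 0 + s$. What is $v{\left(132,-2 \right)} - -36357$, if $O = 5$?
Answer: $36355$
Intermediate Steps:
$v{\left(d,s \right)} = s$ ($v{\left(d,s \right)} = 5 \cdot 0 + s = 0 + s = s$)
$v{\left(132,-2 \right)} - -36357 = -2 - -36357 = -2 + 36357 = 36355$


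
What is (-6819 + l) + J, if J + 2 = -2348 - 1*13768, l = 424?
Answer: -22513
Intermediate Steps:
J = -16118 (J = -2 + (-2348 - 1*13768) = -2 + (-2348 - 13768) = -2 - 16116 = -16118)
(-6819 + l) + J = (-6819 + 424) - 16118 = -6395 - 16118 = -22513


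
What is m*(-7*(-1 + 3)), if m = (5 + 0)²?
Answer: -350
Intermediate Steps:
m = 25 (m = 5² = 25)
m*(-7*(-1 + 3)) = 25*(-7*(-1 + 3)) = 25*(-7*2) = 25*(-14) = -350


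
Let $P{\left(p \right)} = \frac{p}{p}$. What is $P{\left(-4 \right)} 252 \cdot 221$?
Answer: $55692$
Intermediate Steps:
$P{\left(p \right)} = 1$
$P{\left(-4 \right)} 252 \cdot 221 = 1 \cdot 252 \cdot 221 = 1 \cdot 55692 = 55692$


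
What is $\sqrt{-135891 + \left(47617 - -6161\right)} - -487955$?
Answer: $487955 + i \sqrt{82113} \approx 4.8796 \cdot 10^{5} + 286.55 i$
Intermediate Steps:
$\sqrt{-135891 + \left(47617 - -6161\right)} - -487955 = \sqrt{-135891 + \left(47617 + 6161\right)} + 487955 = \sqrt{-135891 + 53778} + 487955 = \sqrt{-82113} + 487955 = i \sqrt{82113} + 487955 = 487955 + i \sqrt{82113}$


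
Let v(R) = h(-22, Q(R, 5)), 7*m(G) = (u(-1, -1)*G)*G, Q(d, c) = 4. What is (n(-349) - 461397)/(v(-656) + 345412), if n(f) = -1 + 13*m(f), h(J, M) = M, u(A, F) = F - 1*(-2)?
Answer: -1646373/2417912 ≈ -0.68091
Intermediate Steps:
u(A, F) = 2 + F (u(A, F) = F + 2 = 2 + F)
m(G) = G**2/7 (m(G) = (((2 - 1)*G)*G)/7 = ((1*G)*G)/7 = (G*G)/7 = G**2/7)
v(R) = 4
n(f) = -1 + 13*f**2/7 (n(f) = -1 + 13*(f**2/7) = -1 + 13*f**2/7)
(n(-349) - 461397)/(v(-656) + 345412) = ((-1 + (13/7)*(-349)**2) - 461397)/(4 + 345412) = ((-1 + (13/7)*121801) - 461397)/345416 = ((-1 + 1583413/7) - 461397)*(1/345416) = (1583406/7 - 461397)*(1/345416) = -1646373/7*1/345416 = -1646373/2417912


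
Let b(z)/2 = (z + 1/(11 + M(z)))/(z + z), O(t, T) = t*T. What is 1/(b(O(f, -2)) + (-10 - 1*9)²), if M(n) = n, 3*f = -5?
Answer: 430/155669 ≈ 0.0027623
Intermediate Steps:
f = -5/3 (f = (⅓)*(-5) = -5/3 ≈ -1.6667)
O(t, T) = T*t
b(z) = (z + 1/(11 + z))/z (b(z) = 2*((z + 1/(11 + z))/(z + z)) = 2*((z + 1/(11 + z))/((2*z))) = 2*((z + 1/(11 + z))*(1/(2*z))) = 2*((z + 1/(11 + z))/(2*z)) = (z + 1/(11 + z))/z)
1/(b(O(f, -2)) + (-10 - 1*9)²) = 1/((1 + (-2*(-5/3))² + 11*(-2*(-5/3)))/(((-2*(-5/3)))*(11 - 2*(-5/3))) + (-10 - 1*9)²) = 1/((1 + (10/3)² + 11*(10/3))/((10/3)*(11 + 10/3)) + (-10 - 9)²) = 1/(3*(1 + 100/9 + 110/3)/(10*(43/3)) + (-19)²) = 1/((3/10)*(3/43)*(439/9) + 361) = 1/(439/430 + 361) = 1/(155669/430) = 430/155669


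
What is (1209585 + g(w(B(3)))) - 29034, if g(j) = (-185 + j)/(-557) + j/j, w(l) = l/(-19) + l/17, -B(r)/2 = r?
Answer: 212394350639/179911 ≈ 1.1806e+6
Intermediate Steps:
B(r) = -2*r
w(l) = 2*l/323 (w(l) = l*(-1/19) + l*(1/17) = -l/19 + l/17 = 2*l/323)
g(j) = 742/557 - j/557 (g(j) = (-185 + j)*(-1/557) + 1 = (185/557 - j/557) + 1 = 742/557 - j/557)
(1209585 + g(w(B(3)))) - 29034 = (1209585 + (742/557 - 2*(-2*3)/179911)) - 29034 = (1209585 + (742/557 - 2*(-6)/179911)) - 29034 = (1209585 + (742/557 - 1/557*(-12/323))) - 29034 = (1209585 + (742/557 + 12/179911)) - 29034 = (1209585 + 239678/179911) - 29034 = 217617886613/179911 - 29034 = 212394350639/179911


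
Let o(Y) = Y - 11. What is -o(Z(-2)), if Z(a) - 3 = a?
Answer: 10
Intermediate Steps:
Z(a) = 3 + a
o(Y) = -11 + Y
-o(Z(-2)) = -(-11 + (3 - 2)) = -(-11 + 1) = -1*(-10) = 10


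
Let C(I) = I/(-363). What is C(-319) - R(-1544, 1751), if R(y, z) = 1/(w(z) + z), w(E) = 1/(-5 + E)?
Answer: 88602545/100889151 ≈ 0.87822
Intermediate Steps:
C(I) = -I/363 (C(I) = I*(-1/363) = -I/363)
R(y, z) = 1/(z + 1/(-5 + z)) (R(y, z) = 1/(1/(-5 + z) + z) = 1/(z + 1/(-5 + z)))
C(-319) - R(-1544, 1751) = -1/363*(-319) - (-5 + 1751)/(1 + 1751*(-5 + 1751)) = 29/33 - 1746/(1 + 1751*1746) = 29/33 - 1746/(1 + 3057246) = 29/33 - 1746/3057247 = 88602545/100889151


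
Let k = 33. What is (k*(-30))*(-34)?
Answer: 33660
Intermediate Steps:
(k*(-30))*(-34) = (33*(-30))*(-34) = -990*(-34) = 33660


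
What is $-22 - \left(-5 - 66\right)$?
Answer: $49$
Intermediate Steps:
$-22 - \left(-5 - 66\right) = -22 - -71 = -22 + 71 = 49$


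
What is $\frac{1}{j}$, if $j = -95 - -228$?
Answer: $\frac{1}{133} \approx 0.0075188$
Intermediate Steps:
$j = 133$ ($j = -95 + 228 = 133$)
$\frac{1}{j} = \frac{1}{133}$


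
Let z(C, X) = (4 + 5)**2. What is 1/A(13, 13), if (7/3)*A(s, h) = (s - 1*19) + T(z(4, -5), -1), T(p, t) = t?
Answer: -1/3 ≈ -0.33333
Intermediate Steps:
z(C, X) = 81 (z(C, X) = 9**2 = 81)
A(s, h) = -60/7 + 3*s/7 (A(s, h) = 3*((s - 1*19) - 1)/7 = 3*((s - 19) - 1)/7 = 3*((-19 + s) - 1)/7 = 3*(-20 + s)/7 = -60/7 + 3*s/7)
1/A(13, 13) = 1/(-60/7 + (3/7)*13) = 1/(-60/7 + 39/7) = 1/(-3) = -1/3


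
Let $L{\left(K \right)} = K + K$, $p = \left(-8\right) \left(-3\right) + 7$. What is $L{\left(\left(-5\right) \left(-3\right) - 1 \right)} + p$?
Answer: $59$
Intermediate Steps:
$p = 31$ ($p = 24 + 7 = 31$)
$L{\left(K \right)} = 2 K$
$L{\left(\left(-5\right) \left(-3\right) - 1 \right)} + p = 2 \left(\left(-5\right) \left(-3\right) - 1\right) + 31 = 2 \left(15 - 1\right) + 31 = 2 \cdot 14 + 31 = 28 + 31 = 59$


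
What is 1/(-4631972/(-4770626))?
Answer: 2385313/2315986 ≈ 1.0299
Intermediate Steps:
1/(-4631972/(-4770626)) = 1/(-4631972*(-1/4770626)) = 1/(2315986/2385313) = 2385313/2315986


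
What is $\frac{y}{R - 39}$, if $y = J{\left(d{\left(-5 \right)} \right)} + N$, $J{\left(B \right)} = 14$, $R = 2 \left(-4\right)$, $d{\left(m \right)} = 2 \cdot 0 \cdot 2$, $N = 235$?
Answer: $- \frac{249}{47} \approx -5.2979$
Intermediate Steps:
$d{\left(m \right)} = 0$ ($d{\left(m \right)} = 0 \cdot 2 = 0$)
$R = -8$
$y = 249$ ($y = 14 + 235 = 249$)
$\frac{y}{R - 39} = \frac{249}{-8 - 39} = \frac{249}{-47} = 249 \left(- \frac{1}{47}\right) = - \frac{249}{47}$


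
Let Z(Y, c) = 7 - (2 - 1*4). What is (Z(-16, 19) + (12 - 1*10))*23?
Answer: 253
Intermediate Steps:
Z(Y, c) = 9 (Z(Y, c) = 7 - (2 - 4) = 7 - 1*(-2) = 7 + 2 = 9)
(Z(-16, 19) + (12 - 1*10))*23 = (9 + (12 - 1*10))*23 = (9 + (12 - 10))*23 = (9 + 2)*23 = 11*23 = 253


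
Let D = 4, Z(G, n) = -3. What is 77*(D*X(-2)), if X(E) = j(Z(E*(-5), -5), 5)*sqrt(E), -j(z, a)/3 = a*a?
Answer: -23100*I*sqrt(2) ≈ -32668.0*I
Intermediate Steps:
j(z, a) = -3*a**2 (j(z, a) = -3*a*a = -3*a**2)
X(E) = -75*sqrt(E) (X(E) = (-3*5**2)*sqrt(E) = (-3*25)*sqrt(E) = -75*sqrt(E))
77*(D*X(-2)) = 77*(4*(-75*I*sqrt(2))) = 77*(-300*I*sqrt(2)) = -23100*I*sqrt(2)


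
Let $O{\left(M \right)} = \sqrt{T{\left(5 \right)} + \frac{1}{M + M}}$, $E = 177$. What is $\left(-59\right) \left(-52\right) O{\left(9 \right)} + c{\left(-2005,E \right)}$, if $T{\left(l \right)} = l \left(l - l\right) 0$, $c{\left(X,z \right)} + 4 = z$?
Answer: $173 + \frac{1534 \sqrt{2}}{3} \approx 896.13$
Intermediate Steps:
$c{\left(X,z \right)} = -4 + z$
$T{\left(l \right)} = 0$ ($T{\left(l \right)} = l 0 \cdot 0 = 0 \cdot 0 = 0$)
$O{\left(M \right)} = \frac{\sqrt{2} \sqrt{\frac{1}{M}}}{2}$ ($O{\left(M \right)} = \sqrt{0 + \frac{1}{M + M}} = \sqrt{0 + \frac{1}{2 M}} = \sqrt{\frac{1}{2 M}} = \frac{\sqrt{2} \sqrt{\frac{1}{M}}}{2}$)
$\left(-59\right) \left(-52\right) O{\left(9 \right)} + c{\left(-2005,E \right)} = \left(-59\right) \left(-52\right) \frac{\sqrt{2} \sqrt{\frac{1}{9}}}{2} + \left(-4 + 177\right) = 3068 \frac{\sqrt{2}}{2 \cdot 3} + 173 = 3068 \cdot \frac{1}{2} \sqrt{2} \cdot \frac{1}{3} + 173 = 3068 \frac{\sqrt{2}}{6} + 173 = \frac{1534 \sqrt{2}}{3} + 173 = 173 + \frac{1534 \sqrt{2}}{3}$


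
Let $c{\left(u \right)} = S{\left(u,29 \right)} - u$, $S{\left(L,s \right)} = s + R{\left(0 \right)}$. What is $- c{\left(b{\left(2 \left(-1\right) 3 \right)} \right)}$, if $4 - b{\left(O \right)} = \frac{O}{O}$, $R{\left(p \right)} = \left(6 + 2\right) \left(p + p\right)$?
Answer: $-26$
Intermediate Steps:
$R{\left(p \right)} = 16 p$ ($R{\left(p \right)} = 8 \cdot 2 p = 16 p$)
$S{\left(L,s \right)} = s$ ($S{\left(L,s \right)} = s + 16 \cdot 0 = s + 0 = s$)
$b{\left(O \right)} = 3$ ($b{\left(O \right)} = 4 - \frac{O}{O} = 4 - 1 = 3$)
$c{\left(u \right)} = 29 - u$
$- c{\left(b{\left(2 \left(-1\right) 3 \right)} \right)} = - (29 - 3) = \left(-1\right) 26 = -26$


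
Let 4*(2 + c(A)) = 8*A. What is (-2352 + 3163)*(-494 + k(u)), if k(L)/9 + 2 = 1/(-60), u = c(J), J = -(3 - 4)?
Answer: -8307073/20 ≈ -4.1535e+5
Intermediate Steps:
J = 1 (J = -1*(-1) = 1)
c(A) = -2 + 2*A (c(A) = -2 + (8*A)/4 = -2 + 2*A)
u = 0 (u = -2 + 2*1 = -2 + 2 = 0)
k(L) = -363/20 (k(L) = -18 + 9/(-60) = -18 + 9*(-1/60) = -18 - 3/20 = -363/20)
(-2352 + 3163)*(-494 + k(u)) = (-2352 + 3163)*(-494 - 363/20) = 811*(-10243/20) = -8307073/20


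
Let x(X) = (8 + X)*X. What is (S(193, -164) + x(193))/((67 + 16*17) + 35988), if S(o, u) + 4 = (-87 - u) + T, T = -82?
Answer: 12928/12109 ≈ 1.0676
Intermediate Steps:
x(X) = X*(8 + X)
S(o, u) = -173 - u (S(o, u) = -4 + ((-87 - u) - 82) = -4 + (-169 - u) = -173 - u)
(S(193, -164) + x(193))/((67 + 16*17) + 35988) = ((-173 - 1*(-164)) + 193*(8 + 193))/((67 + 16*17) + 35988) = ((-173 + 164) + 193*201)/((67 + 272) + 35988) = (-9 + 38793)/(339 + 35988) = 38784/36327 = 38784*(1/36327) = 12928/12109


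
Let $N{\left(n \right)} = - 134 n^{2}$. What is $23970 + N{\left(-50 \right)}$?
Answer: $-311030$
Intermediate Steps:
$23970 + N{\left(-50 \right)} = 23970 - 134 \left(-50\right)^{2} = 23970 - 335000 = -311030$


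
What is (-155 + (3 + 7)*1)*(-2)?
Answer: 290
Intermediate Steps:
(-155 + (3 + 7)*1)*(-2) = (-155 + 10*1)*(-2) = (-155 + 10)*(-2) = -145*(-2) = 290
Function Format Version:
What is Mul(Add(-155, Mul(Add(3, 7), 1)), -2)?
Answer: 290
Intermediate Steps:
Mul(Add(-155, Mul(Add(3, 7), 1)), -2) = Mul(Add(-155, Mul(10, 1)), -2) = Mul(Add(-155, 10), -2) = Mul(-145, -2) = 290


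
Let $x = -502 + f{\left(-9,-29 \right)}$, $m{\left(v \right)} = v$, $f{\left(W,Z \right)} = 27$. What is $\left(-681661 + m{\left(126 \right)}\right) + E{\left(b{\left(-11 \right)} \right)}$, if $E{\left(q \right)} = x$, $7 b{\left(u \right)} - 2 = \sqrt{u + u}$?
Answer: $-682010$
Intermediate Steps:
$b{\left(u \right)} = \frac{2}{7} + \frac{\sqrt{2} \sqrt{u}}{7}$ ($b{\left(u \right)} = \frac{2}{7} + \frac{\sqrt{u + u}}{7} = \frac{2}{7} + \frac{\sqrt{2 u}}{7} = \frac{2}{7} + \frac{\sqrt{2} \sqrt{u}}{7}$)
$x = -475$ ($x = -502 + 27 = -475$)
$E{\left(q \right)} = -475$
$\left(-681661 + m{\left(126 \right)}\right) + E{\left(b{\left(-11 \right)} \right)} = \left(-681661 + 126\right) - 475 = -681535 - 475 = -682010$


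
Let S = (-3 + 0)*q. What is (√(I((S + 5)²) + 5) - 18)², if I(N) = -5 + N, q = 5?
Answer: 64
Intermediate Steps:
S = -15 (S = (-3 + 0)*5 = -3*5 = -15)
(√(I((S + 5)²) + 5) - 18)² = (√((-5 + (-15 + 5)²) + 5) - 18)² = (√((-5 + (-10)²) + 5) - 18)² = (√((-5 + 100) + 5) - 18)² = (√(95 + 5) - 18)² = (√100 - 18)² = (10 - 18)² = (-8)² = 64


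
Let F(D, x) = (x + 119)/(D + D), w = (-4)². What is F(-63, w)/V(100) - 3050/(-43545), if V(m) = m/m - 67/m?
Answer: -2130280/670593 ≈ -3.1767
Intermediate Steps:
V(m) = 1 - 67/m
w = 16
F(D, x) = (119 + x)/(2*D) (F(D, x) = (119 + x)/((2*D)) = (119 + x)*(1/(2*D)) = (119 + x)/(2*D))
F(-63, w)/V(100) - 3050/(-43545) = ((½)*(119 + 16)/(-63))/(((-67 + 100)/100)) - 3050/(-43545) = ((½)*(-1/63)*135)/(((1/100)*33)) - 3050*(-1/43545) = -15/(14*33/100) + 610/8709 = -15/14*100/33 + 610/8709 = -250/77 + 610/8709 = -2130280/670593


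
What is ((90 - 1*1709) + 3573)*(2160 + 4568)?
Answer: 13146512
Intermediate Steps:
((90 - 1*1709) + 3573)*(2160 + 4568) = ((90 - 1709) + 3573)*6728 = (-1619 + 3573)*6728 = 1954*6728 = 13146512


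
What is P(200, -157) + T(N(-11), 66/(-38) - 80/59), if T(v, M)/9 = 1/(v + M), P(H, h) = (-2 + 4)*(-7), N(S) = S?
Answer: -77087/5266 ≈ -14.639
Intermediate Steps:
P(H, h) = -14 (P(H, h) = 2*(-7) = -14)
T(v, M) = 9/(M + v) (T(v, M) = 9/(v + M) = 9/(M + v))
P(200, -157) + T(N(-11), 66/(-38) - 80/59) = -14 + 9/((66/(-38) - 80/59) - 11) = -14 + 9/((66*(-1/38) - 80*1/59) - 11) = -14 + 9/((-33/19 - 80/59) - 11) = -14 + 9/(-3467/1121 - 11) = -14 + 9/(-15798/1121) = -14 + 9*(-1121/15798) = -14 - 3363/5266 = -77087/5266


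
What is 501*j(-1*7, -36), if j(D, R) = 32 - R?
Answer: 34068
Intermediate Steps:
501*j(-1*7, -36) = 501*(32 - 1*(-36)) = 501*(32 + 36) = 501*68 = 34068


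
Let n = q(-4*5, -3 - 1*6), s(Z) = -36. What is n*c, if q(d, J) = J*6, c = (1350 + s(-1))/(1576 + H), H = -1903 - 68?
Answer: 70956/395 ≈ 179.64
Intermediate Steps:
H = -1971
c = -1314/395 (c = (1350 - 36)/(1576 - 1971) = 1314/(-395) = 1314*(-1/395) = -1314/395 ≈ -3.3266)
q(d, J) = 6*J
n = -54 (n = 6*(-3 - 1*6) = 6*(-3 - 6) = 6*(-9) = -54)
n*c = -54*(-1314/395) = 70956/395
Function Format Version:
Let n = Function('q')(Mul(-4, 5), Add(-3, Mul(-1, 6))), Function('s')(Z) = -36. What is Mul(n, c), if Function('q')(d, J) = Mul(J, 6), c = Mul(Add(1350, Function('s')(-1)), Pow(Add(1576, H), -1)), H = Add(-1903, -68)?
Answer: Rational(70956, 395) ≈ 179.64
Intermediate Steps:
H = -1971
c = Rational(-1314, 395) (c = Mul(Add(1350, -36), Pow(Add(1576, -1971), -1)) = Mul(1314, Pow(-395, -1)) = Mul(1314, Rational(-1, 395)) = Rational(-1314, 395) ≈ -3.3266)
Function('q')(d, J) = Mul(6, J)
n = -54 (n = Mul(6, Add(-3, Mul(-1, 6))) = Mul(6, Add(-3, -6)) = Mul(6, -9) = -54)
Mul(n, c) = Mul(-54, Rational(-1314, 395)) = Rational(70956, 395)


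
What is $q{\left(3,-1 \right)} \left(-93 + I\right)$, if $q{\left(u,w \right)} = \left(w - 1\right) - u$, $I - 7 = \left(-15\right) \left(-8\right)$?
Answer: $-170$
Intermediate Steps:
$I = 127$ ($I = 7 - -120 = 7 + 120 = 127$)
$q{\left(u,w \right)} = -1 + w - u$ ($q{\left(u,w \right)} = \left(w - 1\right) - u = \left(-1 + w\right) - u = -1 + w - u$)
$q{\left(3,-1 \right)} \left(-93 + I\right) = \left(-1 - 1 - 3\right) \left(-93 + 127\right) = \left(-1 - 1 - 3\right) 34 = \left(-5\right) 34 = -170$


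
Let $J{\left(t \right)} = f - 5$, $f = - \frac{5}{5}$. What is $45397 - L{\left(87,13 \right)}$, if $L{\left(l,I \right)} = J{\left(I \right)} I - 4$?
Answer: $45479$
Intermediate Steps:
$f = -1$ ($f = \left(-5\right) \frac{1}{5} = -1$)
$J{\left(t \right)} = -6$ ($J{\left(t \right)} = -1 - 5 = -6$)
$L{\left(l,I \right)} = -4 - 6 I$ ($L{\left(l,I \right)} = - 6 I - 4 = -4 - 6 I$)
$45397 - L{\left(87,13 \right)} = 45397 - \left(-4 - 78\right) = 45397 - -82 = 45397 + 82 = 45479$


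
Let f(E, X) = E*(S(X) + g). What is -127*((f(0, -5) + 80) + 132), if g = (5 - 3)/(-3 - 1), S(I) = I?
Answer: -26924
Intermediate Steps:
g = -1/2 (g = 2/(-4) = 2*(-1/4) = -1/2 ≈ -0.50000)
f(E, X) = E*(-1/2 + X) (f(E, X) = E*(X - 1/2) = E*(-1/2 + X))
-127*((f(0, -5) + 80) + 132) = -127*((0*(-1/2 - 5) + 80) + 132) = -127*((0*(-11/2) + 80) + 132) = -127*((0 + 80) + 132) = -127*(80 + 132) = -127*212 = -26924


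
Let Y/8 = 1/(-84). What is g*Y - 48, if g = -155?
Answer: -698/21 ≈ -33.238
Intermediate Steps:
Y = -2/21 (Y = 8/(-84) = 8*(-1/84) = -2/21 ≈ -0.095238)
g*Y - 48 = -155*(-2/21) - 48 = 310/21 - 48 = -698/21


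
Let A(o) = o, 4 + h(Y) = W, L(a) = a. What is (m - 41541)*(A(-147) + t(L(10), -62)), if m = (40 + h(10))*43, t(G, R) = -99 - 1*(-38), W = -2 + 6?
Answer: 8282768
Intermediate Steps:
W = 4
t(G, R) = -61 (t(G, R) = -99 + 38 = -61)
h(Y) = 0 (h(Y) = -4 + 4 = 0)
m = 1720 (m = (40 + 0)*43 = 40*43 = 1720)
(m - 41541)*(A(-147) + t(L(10), -62)) = (1720 - 41541)*(-147 - 61) = -39821*(-208) = 8282768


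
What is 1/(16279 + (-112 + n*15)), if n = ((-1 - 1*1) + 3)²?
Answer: 1/16182 ≈ 6.1797e-5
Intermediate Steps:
n = 1 (n = ((-1 - 1) + 3)² = (-2 + 3)² = 1² = 1)
1/(16279 + (-112 + n*15)) = 1/(16279 + (-112 + 1*15)) = 1/(16279 + (-112 + 15)) = 1/(16279 - 97) = 1/16182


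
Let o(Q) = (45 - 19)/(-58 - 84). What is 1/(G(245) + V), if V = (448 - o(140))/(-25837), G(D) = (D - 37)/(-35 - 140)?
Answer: -45860675/55304213 ≈ -0.82924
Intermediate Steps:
G(D) = 37/175 - D/175 (G(D) = (-37 + D)/(-175) = (-37 + D)*(-1/175) = 37/175 - D/175)
o(Q) = -13/71 (o(Q) = 26/(-142) = 26*(-1/142) = -13/71)
V = -31821/1834427 (V = (448 - 1*(-13/71))/(-25837) = (448 + 13/71)*(-1/25837) = (31821/71)*(-1/25837) = -31821/1834427 ≈ -0.017347)
1/(G(245) + V) = 1/((37/175 - 1/175*245) - 31821/1834427) = 1/((37/175 - 7/5) - 31821/1834427) = 1/(-208/175 - 31821/1834427) = 1/(-55304213/45860675) = -45860675/55304213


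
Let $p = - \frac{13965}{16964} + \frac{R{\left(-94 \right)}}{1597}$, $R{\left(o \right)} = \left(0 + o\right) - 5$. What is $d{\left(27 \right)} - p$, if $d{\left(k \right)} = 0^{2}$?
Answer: $\frac{23981541}{27091508} \approx 0.88521$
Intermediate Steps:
$R{\left(o \right)} = -5 + o$ ($R{\left(o \right)} = o - 5 = -5 + o$)
$p = - \frac{23981541}{27091508}$ ($p = - \frac{13965}{16964} + \frac{-5 - 94}{1597} = \left(-13965\right) \frac{1}{16964} - \frac{99}{1597} = - \frac{13965}{16964} - \frac{99}{1597} = - \frac{23981541}{27091508} \approx -0.88521$)
$d{\left(k \right)} = 0$
$d{\left(27 \right)} - p = 0 - - \frac{23981541}{27091508} = 0 + \frac{23981541}{27091508} = \frac{23981541}{27091508}$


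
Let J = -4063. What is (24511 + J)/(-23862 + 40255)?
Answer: 20448/16393 ≈ 1.2474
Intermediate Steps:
(24511 + J)/(-23862 + 40255) = (24511 - 4063)/(-23862 + 40255) = 20448/16393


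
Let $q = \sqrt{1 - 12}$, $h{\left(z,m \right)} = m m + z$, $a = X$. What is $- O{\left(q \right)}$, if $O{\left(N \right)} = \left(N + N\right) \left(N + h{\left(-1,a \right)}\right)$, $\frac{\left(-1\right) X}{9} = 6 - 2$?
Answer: $22 - 2590 i \sqrt{11} \approx 22.0 - 8590.1 i$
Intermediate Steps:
$X = -36$ ($X = - 9 \left(6 - 2\right) = \left(-9\right) 4 = -36$)
$a = -36$
$h{\left(z,m \right)} = z + m^{2}$ ($h{\left(z,m \right)} = m^{2} + z = z + m^{2}$)
$q = i \sqrt{11}$ ($q = \sqrt{-11} = i \sqrt{11} \approx 3.3166 i$)
$O{\left(N \right)} = 2 N \left(1295 + N\right)$ ($O{\left(N \right)} = \left(N + N\right) \left(N - \left(1 - \left(-36\right)^{2}\right)\right) = 2 N \left(N + \left(-1 + 1296\right)\right) = 2 N \left(N + 1295\right) = 2 N \left(1295 + N\right)$)
$- O{\left(q \right)} = - 2 i \sqrt{11} \left(1295 + i \sqrt{11}\right)$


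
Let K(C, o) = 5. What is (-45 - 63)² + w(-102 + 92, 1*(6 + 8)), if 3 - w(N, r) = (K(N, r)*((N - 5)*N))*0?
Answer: 11667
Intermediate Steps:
w(N, r) = 3 (w(N, r) = 3 - 5*((N - 5)*N)*0 = 3 - 5*((-5 + N)*N)*0 = 3 - 5*(N*(-5 + N))*0 = 3 - 5*N*(-5 + N)*0 = 3 - 1*0 = 3 + 0 = 3)
(-45 - 63)² + w(-102 + 92, 1*(6 + 8)) = (-45 - 63)² + 3 = (-108)² + 3 = 11664 + 3 = 11667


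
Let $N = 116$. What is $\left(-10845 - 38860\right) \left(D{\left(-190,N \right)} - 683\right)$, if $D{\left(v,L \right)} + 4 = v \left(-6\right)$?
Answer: $-22516365$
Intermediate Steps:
$D{\left(v,L \right)} = -4 - 6 v$ ($D{\left(v,L \right)} = -4 + v \left(-6\right) = -4 - 6 v$)
$\left(-10845 - 38860\right) \left(D{\left(-190,N \right)} - 683\right) = \left(-10845 - 38860\right) \left(\left(-4 - -1140\right) - 683\right) = - 49705 \left(\left(-4 + 1140\right) - 683\right) = - 49705 \left(1136 - 683\right) = \left(-49705\right) 453 = -22516365$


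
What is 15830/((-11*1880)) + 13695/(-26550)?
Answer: -2344997/1830180 ≈ -1.2813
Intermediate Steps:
15830/((-11*1880)) + 13695/(-26550) = 15830/(-20680) + 13695*(-1/26550) = 15830*(-1/20680) - 913/1770 = -1583/2068 - 913/1770 = -2344997/1830180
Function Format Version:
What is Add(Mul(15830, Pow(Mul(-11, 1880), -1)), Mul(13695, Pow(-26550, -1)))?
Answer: Rational(-2344997, 1830180) ≈ -1.2813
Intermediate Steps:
Add(Mul(15830, Pow(Mul(-11, 1880), -1)), Mul(13695, Pow(-26550, -1))) = Add(Mul(15830, Pow(-20680, -1)), Mul(13695, Rational(-1, 26550))) = Add(Mul(15830, Rational(-1, 20680)), Rational(-913, 1770)) = Add(Rational(-1583, 2068), Rational(-913, 1770)) = Rational(-2344997, 1830180)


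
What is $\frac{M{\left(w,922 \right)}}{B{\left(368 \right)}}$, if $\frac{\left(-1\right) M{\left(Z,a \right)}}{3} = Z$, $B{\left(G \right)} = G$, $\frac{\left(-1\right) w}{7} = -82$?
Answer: $- \frac{861}{184} \approx -4.6793$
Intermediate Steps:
$w = 574$ ($w = \left(-7\right) \left(-82\right) = 574$)
$M{\left(Z,a \right)} = - 3 Z$
$\frac{M{\left(w,922 \right)}}{B{\left(368 \right)}} = \frac{\left(-3\right) 574}{368} = \left(-1722\right) \frac{1}{368} = - \frac{861}{184}$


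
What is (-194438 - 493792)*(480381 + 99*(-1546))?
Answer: -225276261210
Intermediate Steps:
(-194438 - 493792)*(480381 + 99*(-1546)) = -688230*(480381 - 153054) = -688230*327327 = -225276261210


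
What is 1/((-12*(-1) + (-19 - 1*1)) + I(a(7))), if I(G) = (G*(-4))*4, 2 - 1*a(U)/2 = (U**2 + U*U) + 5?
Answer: 1/3224 ≈ 0.00031017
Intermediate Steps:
a(U) = -6 - 4*U**2 (a(U) = 4 - 2*((U**2 + U*U) + 5) = 4 - 2*((U**2 + U**2) + 5) = 4 - 2*(2*U**2 + 5) = 4 - 2*(5 + 2*U**2) = 4 + (-10 - 4*U**2) = -6 - 4*U**2)
I(G) = -16*G (I(G) = -4*G*4 = -16*G)
1/((-12*(-1) + (-19 - 1*1)) + I(a(7))) = 1/((-12*(-1) + (-19 - 1*1)) - 16*(-6 - 4*7**2)) = 1/((12 + (-19 - 1)) - 16*(-6 - 4*49)) = 1/((12 - 20) - 16*(-6 - 196)) = 1/(-8 - 16*(-202)) = 1/(-8 + 3232) = 1/3224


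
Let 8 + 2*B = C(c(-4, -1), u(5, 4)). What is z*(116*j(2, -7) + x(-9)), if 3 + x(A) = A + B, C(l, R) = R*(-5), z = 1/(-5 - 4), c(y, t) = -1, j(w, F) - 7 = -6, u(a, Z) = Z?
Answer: -10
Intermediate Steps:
j(w, F) = 1 (j(w, F) = 7 - 6 = 1)
z = -⅑ (z = 1/(-9) = -⅑ ≈ -0.11111)
C(l, R) = -5*R
B = -14 (B = -4 + (-5*4)/2 = -4 + (½)*(-20) = -4 - 10 = -14)
x(A) = -17 + A (x(A) = -3 + (A - 14) = -3 + (-14 + A) = -17 + A)
z*(116*j(2, -7) + x(-9)) = -(116*1 + (-17 - 9))/9 = -(116 - 26)/9 = -⅑*90 = -10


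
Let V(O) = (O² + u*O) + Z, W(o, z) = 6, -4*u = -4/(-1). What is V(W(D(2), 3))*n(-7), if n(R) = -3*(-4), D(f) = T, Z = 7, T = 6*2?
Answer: 444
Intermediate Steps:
T = 12
D(f) = 12
n(R) = 12
u = -1 (u = -(-1)/(-1) = -(-1)*(-1) = -¼*4 = -1)
V(O) = 7 + O² - O (V(O) = (O² - O) + 7 = 7 + O² - O)
V(W(D(2), 3))*n(-7) = (7 + 6² - 1*6)*12 = (7 + 36 - 6)*12 = 37*12 = 444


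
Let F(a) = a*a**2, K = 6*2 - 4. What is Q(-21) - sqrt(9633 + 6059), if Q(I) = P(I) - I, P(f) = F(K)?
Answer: 533 - 2*sqrt(3923) ≈ 407.73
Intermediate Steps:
K = 8 (K = 12 - 4 = 8)
F(a) = a**3
P(f) = 512 (P(f) = 8**3 = 512)
Q(I) = 512 - I
Q(-21) - sqrt(9633 + 6059) = (512 - 1*(-21)) - sqrt(9633 + 6059) = (512 + 21) - sqrt(15692) = 533 - 2*sqrt(3923)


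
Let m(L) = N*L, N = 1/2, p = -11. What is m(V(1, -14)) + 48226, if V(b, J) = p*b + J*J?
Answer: 96637/2 ≈ 48319.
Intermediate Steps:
N = ½ ≈ 0.50000
V(b, J) = J² - 11*b (V(b, J) = -11*b + J*J = -11*b + J² = J² - 11*b)
m(L) = L/2
m(V(1, -14)) + 48226 = ((-14)² - 11*1)/2 + 48226 = (196 - 11)/2 + 48226 = (½)*185 + 48226 = 185/2 + 48226 = 96637/2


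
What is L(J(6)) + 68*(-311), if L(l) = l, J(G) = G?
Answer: -21142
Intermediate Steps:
L(J(6)) + 68*(-311) = 6 + 68*(-311) = 6 - 21148 = -21142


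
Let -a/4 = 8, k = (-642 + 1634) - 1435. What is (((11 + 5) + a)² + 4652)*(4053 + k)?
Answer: 17717880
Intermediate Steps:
k = -443 (k = 992 - 1435 = -443)
a = -32 (a = -4*8 = -32)
(((11 + 5) + a)² + 4652)*(4053 + k) = (((11 + 5) - 32)² + 4652)*(4053 - 443) = ((16 - 32)² + 4652)*3610 = ((-16)² + 4652)*3610 = (256 + 4652)*3610 = 4908*3610 = 17717880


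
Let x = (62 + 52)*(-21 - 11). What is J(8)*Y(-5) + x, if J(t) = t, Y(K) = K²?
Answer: -3448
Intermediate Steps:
x = -3648 (x = 114*(-32) = -3648)
J(8)*Y(-5) + x = 8*(-5)² - 3648 = 8*25 - 3648 = 200 - 3648 = -3448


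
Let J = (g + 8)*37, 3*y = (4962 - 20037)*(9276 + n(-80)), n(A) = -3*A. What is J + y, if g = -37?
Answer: -47818973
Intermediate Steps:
y = -47817900 (y = ((4962 - 20037)*(9276 - 3*(-80)))/3 = (-15075*(9276 + 240))/3 = (-15075*9516)/3 = (1/3)*(-143453700) = -47817900)
J = -1073 (J = (-37 + 8)*37 = -29*37 = -1073)
J + y = -1073 - 47817900 = -47818973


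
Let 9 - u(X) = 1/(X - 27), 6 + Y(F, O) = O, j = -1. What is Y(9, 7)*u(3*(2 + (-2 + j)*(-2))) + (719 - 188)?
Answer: 1621/3 ≈ 540.33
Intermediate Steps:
Y(F, O) = -6 + O
u(X) = 9 - 1/(-27 + X) (u(X) = 9 - 1/(X - 27) = 9 - 1/(-27 + X))
Y(9, 7)*u(3*(2 + (-2 + j)*(-2))) + (719 - 188) = (-6 + 7)*((-244 + 9*(3*(2 + (-2 - 1)*(-2))))/(-27 + 3*(2 + (-2 - 1)*(-2)))) + (719 - 188) = 1*((-244 + 9*(3*(2 - 3*(-2))))/(-27 + 3*(2 - 3*(-2)))) + 531 = 1*((-244 + 9*(3*(2 + 6)))/(-27 + 3*(2 + 6))) + 531 = 1*((-244 + 9*(3*8))/(-27 + 3*8)) + 531 = 1*((-244 + 9*24)/(-27 + 24)) + 531 = 1*((-244 + 216)/(-3)) + 531 = 1*(-⅓*(-28)) + 531 = 1*(28/3) + 531 = 28/3 + 531 = 1621/3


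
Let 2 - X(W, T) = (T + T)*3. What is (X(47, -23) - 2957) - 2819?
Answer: -5636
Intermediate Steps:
X(W, T) = 2 - 6*T (X(W, T) = 2 - (T + T)*3 = 2 - 2*T*3 = 2 - 6*T)
(X(47, -23) - 2957) - 2819 = ((2 - 6*(-23)) - 2957) - 2819 = ((2 + 138) - 2957) - 2819 = (140 - 2957) - 2819 = -2817 - 2819 = -5636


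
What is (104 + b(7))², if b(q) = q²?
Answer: 23409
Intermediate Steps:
(104 + b(7))² = (104 + 7²)² = (104 + 49)² = 153² = 23409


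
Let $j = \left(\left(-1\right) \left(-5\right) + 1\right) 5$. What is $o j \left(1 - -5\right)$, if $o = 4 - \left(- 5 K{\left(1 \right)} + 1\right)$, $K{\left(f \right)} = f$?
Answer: $1440$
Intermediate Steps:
$j = 30$ ($j = \left(5 + 1\right) 5 = 6 \cdot 5 = 30$)
$o = 8$ ($o = 4 - \left(\left(-5\right) 1 + 1\right) = 4 - \left(-5 + 1\right) = 4 - -4 = 4 + 4 = 8$)
$o j \left(1 - -5\right) = 8 \cdot 30 \left(1 - -5\right) = 240 \left(1 + 5\right) = 240 \cdot 6 = 1440$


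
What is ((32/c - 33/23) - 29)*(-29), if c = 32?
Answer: 19633/23 ≈ 853.61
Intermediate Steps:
((32/c - 33/23) - 29)*(-29) = ((32/32 - 33/23) - 29)*(-29) = ((32*(1/32) - 33*1/23) - 29)*(-29) = ((1 - 33/23) - 29)*(-29) = (-10/23 - 29)*(-29) = -677/23*(-29) = 19633/23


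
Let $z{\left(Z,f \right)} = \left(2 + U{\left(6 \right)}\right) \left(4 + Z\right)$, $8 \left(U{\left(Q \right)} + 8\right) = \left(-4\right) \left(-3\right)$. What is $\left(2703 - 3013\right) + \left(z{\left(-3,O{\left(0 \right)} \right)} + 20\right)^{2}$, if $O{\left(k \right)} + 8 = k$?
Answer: $- \frac{279}{4} \approx -69.75$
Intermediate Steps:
$O{\left(k \right)} = -8 + k$
$U{\left(Q \right)} = - \frac{13}{2}$ ($U{\left(Q \right)} = -8 + \frac{\left(-4\right) \left(-3\right)}{8} = -8 + \frac{1}{8} \cdot 12 = -8 + \frac{3}{2} = - \frac{13}{2}$)
$z{\left(Z,f \right)} = -18 - \frac{9 Z}{2}$ ($z{\left(Z,f \right)} = \left(2 - \frac{13}{2}\right) \left(4 + Z\right) = - \frac{9 \left(4 + Z\right)}{2} = -18 - \frac{9 Z}{2}$)
$\left(2703 - 3013\right) + \left(z{\left(-3,O{\left(0 \right)} \right)} + 20\right)^{2} = \left(2703 - 3013\right) + \left(\left(-18 - - \frac{27}{2}\right) + 20\right)^{2} = -310 + \left(\left(-18 + \frac{27}{2}\right) + 20\right)^{2} = -310 + \left(- \frac{9}{2} + 20\right)^{2} = -310 + \left(\frac{31}{2}\right)^{2} = -310 + \frac{961}{4} = - \frac{279}{4}$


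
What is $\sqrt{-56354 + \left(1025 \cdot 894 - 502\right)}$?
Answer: $\sqrt{859494} \approx 927.09$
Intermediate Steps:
$\sqrt{-56354 + \left(1025 \cdot 894 - 502\right)} = \sqrt{-56354 + \left(916350 - 502\right)} = \sqrt{-56354 + 915848} = \sqrt{859494}$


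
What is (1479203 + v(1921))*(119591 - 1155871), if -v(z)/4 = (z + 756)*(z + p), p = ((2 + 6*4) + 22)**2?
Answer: 45349785879160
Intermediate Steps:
p = 2304 (p = ((2 + 24) + 22)**2 = (26 + 22)**2 = 48**2 = 2304)
v(z) = -4*(756 + z)*(2304 + z) (v(z) = -4*(z + 756)*(z + 2304) = -4*(756 + z)*(2304 + z))
(1479203 + v(1921))*(119591 - 1155871) = (1479203 + (-6967296 - 12240*1921 - 4*1921**2))*(119591 - 1155871) = (1479203 + (-6967296 - 23513040 - 4*3690241))*(-1036280) = (1479203 + (-6967296 - 23513040 - 14760964))*(-1036280) = (1479203 - 45241300)*(-1036280) = -43762097*(-1036280) = 45349785879160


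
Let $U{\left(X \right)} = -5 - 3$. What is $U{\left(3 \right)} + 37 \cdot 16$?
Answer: $584$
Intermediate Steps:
$U{\left(X \right)} = -8$ ($U{\left(X \right)} = -5 - 3 = -8$)
$U{\left(3 \right)} + 37 \cdot 16 = -8 + 37 \cdot 16 = -8 + 592 = 584$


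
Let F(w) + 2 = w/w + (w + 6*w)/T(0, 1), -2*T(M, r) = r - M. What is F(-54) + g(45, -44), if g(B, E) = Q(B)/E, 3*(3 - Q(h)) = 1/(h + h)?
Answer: 8968591/11880 ≈ 754.93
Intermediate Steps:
Q(h) = 3 - 1/(6*h) (Q(h) = 3 - 1/(3*(h + h)) = 3 - 1/(2*h)/3 = 3 - 1/(6*h))
g(B, E) = (3 - 1/(6*B))/E
T(M, r) = M/2 - r/2 (T(M, r) = -(r - M)/2 = M/2 - r/2)
F(w) = -1 - 14*w (F(w) = -2 + (w/w + (w + 6*w)/((½)*0 - ½*1)) = -2 + (1 + (7*w)/(0 - ½)) = -2 + (1 + (7*w)/(-½)) = -2 + (1 + (7*w)*(-2)) = -2 + (1 - 14*w) = -1 - 14*w)
F(-54) + g(45, -44) = (-1 - 14*(-54)) + (⅙)*(-1 + 18*45)/(45*(-44)) = (-1 + 756) + (⅙)*(1/45)*(-1/44)*(-1 + 810) = 755 + (⅙)*(1/45)*(-1/44)*809 = 755 - 809/11880 = 8968591/11880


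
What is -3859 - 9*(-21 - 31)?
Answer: -3391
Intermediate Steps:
-3859 - 9*(-21 - 31) = -3859 - 9*(-52) = -3859 - 1*(-468) = -3859 + 468 = -3391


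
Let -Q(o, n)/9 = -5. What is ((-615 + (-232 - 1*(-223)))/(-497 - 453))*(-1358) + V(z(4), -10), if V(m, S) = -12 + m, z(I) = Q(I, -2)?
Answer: -408021/475 ≈ -858.99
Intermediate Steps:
Q(o, n) = 45 (Q(o, n) = -9*(-5) = 45)
z(I) = 45
((-615 + (-232 - 1*(-223)))/(-497 - 453))*(-1358) + V(z(4), -10) = ((-615 + (-232 - 1*(-223)))/(-497 - 453))*(-1358) + (-12 + 45) = ((-615 + (-232 + 223))/(-950))*(-1358) + 33 = ((-615 - 9)*(-1/950))*(-1358) + 33 = -624*(-1/950)*(-1358) + 33 = (312/475)*(-1358) + 33 = -423696/475 + 33 = -408021/475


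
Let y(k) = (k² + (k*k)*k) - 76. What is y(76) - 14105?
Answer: 430571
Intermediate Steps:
y(k) = -76 + k² + k³ (y(k) = (k² + k²*k) - 76 = (k² + k³) - 76 = -76 + k² + k³)
y(76) - 14105 = (-76 + 76² + 76³) - 14105 = (-76 + 5776 + 438976) - 14105 = 444676 - 14105 = 430571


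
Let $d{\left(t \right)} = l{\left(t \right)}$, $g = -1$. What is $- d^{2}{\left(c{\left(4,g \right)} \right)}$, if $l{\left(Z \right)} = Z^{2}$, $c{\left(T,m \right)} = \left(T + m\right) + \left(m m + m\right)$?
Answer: $-81$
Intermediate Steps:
$c{\left(T,m \right)} = T + m^{2} + 2 m$ ($c{\left(T,m \right)} = \left(T + m\right) + \left(m^{2} + m\right) = \left(T + m\right) + \left(m + m^{2}\right) = T + m^{2} + 2 m$)
$d{\left(t \right)} = t^{2}$
$- d^{2}{\left(c{\left(4,g \right)} \right)} = - \left(\left(4 + \left(-1\right)^{2} + 2 \left(-1\right)\right)^{2}\right)^{2} = - \left(\left(4 + 1 - 2\right)^{2}\right)^{2} = - \left(3^{2}\right)^{2} = - 9^{2} = \left(-1\right) 81 = -81$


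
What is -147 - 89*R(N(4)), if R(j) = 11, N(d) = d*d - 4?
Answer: -1126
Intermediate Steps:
N(d) = -4 + d**2 (N(d) = d**2 - 4 = -4 + d**2)
-147 - 89*R(N(4)) = -147 - 89*11 = -147 - 979 = -1126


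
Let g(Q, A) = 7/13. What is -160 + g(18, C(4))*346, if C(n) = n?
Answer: 342/13 ≈ 26.308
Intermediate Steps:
g(Q, A) = 7/13 (g(Q, A) = 7*(1/13) = 7/13)
-160 + g(18, C(4))*346 = -160 + (7/13)*346 = -160 + 2422/13 = 342/13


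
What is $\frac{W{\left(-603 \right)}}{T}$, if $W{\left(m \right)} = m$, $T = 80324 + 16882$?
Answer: $- \frac{201}{32402} \approx -0.0062033$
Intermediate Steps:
$T = 97206$
$\frac{W{\left(-603 \right)}}{T} = - \frac{603}{97206} = \left(-603\right) \frac{1}{97206} = - \frac{201}{32402}$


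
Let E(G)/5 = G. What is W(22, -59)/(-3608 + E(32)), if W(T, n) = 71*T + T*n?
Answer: -33/431 ≈ -0.076566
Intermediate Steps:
E(G) = 5*G
W(22, -59)/(-3608 + E(32)) = (22*(71 - 59))/(-3608 + 5*32) = (22*12)/(-3608 + 160) = 264/(-3448) = 264*(-1/3448) = -33/431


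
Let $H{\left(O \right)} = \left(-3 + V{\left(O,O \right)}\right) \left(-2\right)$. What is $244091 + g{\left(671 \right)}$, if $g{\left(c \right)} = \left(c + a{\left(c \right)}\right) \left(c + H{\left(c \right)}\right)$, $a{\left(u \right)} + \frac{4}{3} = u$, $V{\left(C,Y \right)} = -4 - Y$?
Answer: $\frac{8884867}{3} \approx 2.9616 \cdot 10^{6}$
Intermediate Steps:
$a{\left(u \right)} = - \frac{4}{3} + u$
$H{\left(O \right)} = 14 + 2 O$ ($H{\left(O \right)} = \left(-3 - \left(4 + O\right)\right) \left(-2\right) = \left(-7 - O\right) \left(-2\right) = 14 + 2 O$)
$g{\left(c \right)} = \left(14 + 3 c\right) \left(- \frac{4}{3} + 2 c\right)$ ($g{\left(c \right)} = \left(c + \left(- \frac{4}{3} + c\right)\right) \left(c + \left(14 + 2 c\right)\right) = \left(- \frac{4}{3} + 2 c\right) \left(14 + 3 c\right) = \left(14 + 3 c\right) \left(- \frac{4}{3} + 2 c\right)$)
$244091 + g{\left(671 \right)} = 244091 + \left(- \frac{56}{3} + 6 \cdot 671^{2} + 24 \cdot 671\right) = 244091 + \left(- \frac{56}{3} + 6 \cdot 450241 + 16104\right) = 244091 + \left(- \frac{56}{3} + 2701446 + 16104\right) = 244091 + \frac{8152594}{3} = \frac{8884867}{3}$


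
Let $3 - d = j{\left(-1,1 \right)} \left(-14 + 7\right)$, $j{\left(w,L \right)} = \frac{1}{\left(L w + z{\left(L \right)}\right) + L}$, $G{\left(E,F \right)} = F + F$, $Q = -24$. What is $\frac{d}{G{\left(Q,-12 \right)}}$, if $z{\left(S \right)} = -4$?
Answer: $- \frac{5}{96} \approx -0.052083$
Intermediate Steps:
$G{\left(E,F \right)} = 2 F$
$j{\left(w,L \right)} = \frac{1}{-4 + L + L w}$ ($j{\left(w,L \right)} = \frac{1}{\left(L w - 4\right) + L} = \frac{1}{\left(-4 + L w\right) + L} = \frac{1}{-4 + L + L w}$)
$d = \frac{5}{4}$ ($d = 3 - \frac{-14 + 7}{-4 + 1 + 1 \left(-1\right)} = 3 - \frac{1}{-4 + 1 - 1} \left(-7\right) = 3 - \frac{1}{-4} \left(-7\right) = 3 - \left(- \frac{1}{4}\right) \left(-7\right) = 3 - \frac{7}{4} = \frac{5}{4} \approx 1.25$)
$\frac{d}{G{\left(Q,-12 \right)}} = \frac{5}{4 \cdot 2 \left(-12\right)} = \frac{5}{4 \left(-24\right)} = \frac{5}{4} \left(- \frac{1}{24}\right) = - \frac{5}{96}$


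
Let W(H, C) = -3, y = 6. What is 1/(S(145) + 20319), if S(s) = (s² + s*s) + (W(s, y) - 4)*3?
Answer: 1/62348 ≈ 1.6039e-5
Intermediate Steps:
S(s) = -21 + 2*s² (S(s) = (s² + s*s) + (-3 - 4)*3 = (s² + s²) - 7*3 = 2*s² - 21 = -21 + 2*s²)
1/(S(145) + 20319) = 1/((-21 + 2*145²) + 20319) = 1/((-21 + 2*21025) + 20319) = 1/((-21 + 42050) + 20319) = 1/(42029 + 20319) = 1/62348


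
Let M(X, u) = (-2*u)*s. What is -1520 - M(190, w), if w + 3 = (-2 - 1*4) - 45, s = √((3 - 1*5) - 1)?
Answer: -1520 - 108*I*√3 ≈ -1520.0 - 187.06*I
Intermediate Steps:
s = I*√3 (s = √((3 - 5) - 1) = √(-2 - 1) = √(-3) = I*√3 ≈ 1.732*I)
w = -54 (w = -3 + ((-2 - 1*4) - 45) = -3 + ((-2 - 4) - 45) = -3 + (-6 - 45) = -3 - 51 = -54)
M(X, u) = -2*I*u*√3 (M(X, u) = (-2*u)*(I*√3) = -2*I*u*√3)
-1520 - M(190, w) = -1520 - (-2)*I*(-54)*√3 = -1520 - 108*I*√3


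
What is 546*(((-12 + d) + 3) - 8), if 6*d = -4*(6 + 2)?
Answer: -12194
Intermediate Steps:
d = -16/3 (d = (-4*(6 + 2))/6 = (-4*8)/6 = (⅙)*(-32) = -16/3 ≈ -5.3333)
546*(((-12 + d) + 3) - 8) = 546*(((-12 - 16/3) + 3) - 8) = 546*((-52/3 + 3) - 8) = 546*(-43/3 - 8) = 546*(-67/3) = -12194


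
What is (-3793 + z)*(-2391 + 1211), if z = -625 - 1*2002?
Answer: 7575600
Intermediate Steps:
z = -2627 (z = -625 - 2002 = -2627)
(-3793 + z)*(-2391 + 1211) = (-3793 - 2627)*(-2391 + 1211) = -6420*(-1180) = 7575600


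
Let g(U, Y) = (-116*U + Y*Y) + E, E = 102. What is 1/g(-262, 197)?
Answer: 1/69303 ≈ 1.4429e-5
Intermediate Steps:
g(U, Y) = 102 + Y**2 - 116*U (g(U, Y) = (-116*U + Y*Y) + 102 = (-116*U + Y**2) + 102 = (Y**2 - 116*U) + 102 = 102 + Y**2 - 116*U)
1/g(-262, 197) = 1/(102 + 197**2 - 116*(-262)) = 1/(102 + 38809 + 30392) = 1/69303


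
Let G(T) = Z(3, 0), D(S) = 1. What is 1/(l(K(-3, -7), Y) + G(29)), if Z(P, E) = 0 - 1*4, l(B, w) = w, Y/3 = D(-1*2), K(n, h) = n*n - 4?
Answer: -1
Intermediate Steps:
K(n, h) = -4 + n**2 (K(n, h) = n**2 - 4 = -4 + n**2)
Y = 3 (Y = 3*1 = 3)
Z(P, E) = -4 (Z(P, E) = 0 - 4 = -4)
G(T) = -4
1/(l(K(-3, -7), Y) + G(29)) = 1/(3 - 4) = 1/(-1) = -1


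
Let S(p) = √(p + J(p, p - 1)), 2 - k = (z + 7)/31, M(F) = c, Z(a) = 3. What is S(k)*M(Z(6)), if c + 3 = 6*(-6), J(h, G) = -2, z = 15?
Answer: -39*I*√682/31 ≈ -32.854*I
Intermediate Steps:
c = -39 (c = -3 + 6*(-6) = -3 - 36 = -39)
M(F) = -39
k = 40/31 (k = 2 - (15 + 7)/31 = 2 - 22/31 = 40/31 ≈ 1.2903)
S(p) = √(-2 + p) (S(p) = √(p - 2) = √(-2 + p))
S(k)*M(Z(6)) = √(-2 + 40/31)*(-39) = √(-22/31)*(-39) = (I*√682/31)*(-39) = -39*I*√682/31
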